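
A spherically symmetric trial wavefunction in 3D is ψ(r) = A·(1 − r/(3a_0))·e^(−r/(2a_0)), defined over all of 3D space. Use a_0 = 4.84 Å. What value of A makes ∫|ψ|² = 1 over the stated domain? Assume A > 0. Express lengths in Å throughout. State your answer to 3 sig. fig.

Normalization requires ∫|ψ|² 4πr² dr = 1, integrated from 0 to ∞.
In 3D with spherical symmetry the volume element is 4πr² dr.
Carrying out the integral gives A² · 8·π·a_0^3/3.
Setting this equal to 1 gives A² = 1/(8·π·a_0^3/3).
Plugging in a_0 = 4.84 yields A = 0.03245.

A ≈ 0.0324 Å^(-3/2)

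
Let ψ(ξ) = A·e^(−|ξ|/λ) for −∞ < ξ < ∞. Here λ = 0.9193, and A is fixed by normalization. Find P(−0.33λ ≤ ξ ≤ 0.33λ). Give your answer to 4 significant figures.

P = ∫_{−0.33λ}^{0.33λ} |ψ(ξ)|² dξ.
With A² fixed by ∫|ψ|² = 1, i.e. A² = (λ)^(−1), substitute and integrate.
By symmetry take twice the ξ ≥ 0 contribution in numerator and denominator; the 2's cancel. Substituting u = ξ/λ, A² and the length scale cancel in the ratio: P = ∫_{0}^{0.33} e^(-2·u) du / ∫_{0}^{∞} e^(-2·u) du.
Using ∫ e^(-2·u) du = -e^(-2·u)/2, the numerator is 1/2 - e^(-33/50)/2 and the denominator is 1/2.
Evaluating gives P = 0.48315.

P ≈ 0.4831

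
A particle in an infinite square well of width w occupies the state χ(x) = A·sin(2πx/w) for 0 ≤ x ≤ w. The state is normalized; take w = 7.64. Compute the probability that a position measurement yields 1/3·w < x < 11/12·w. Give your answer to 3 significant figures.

|χ|² is the probability density, so P = ∫_{1/3·w}^{11/12·w} |χ|² dx.
Since A² = 1/(w/2), this is the region integral divided by the full normalization integral.
Let u = x/w; then A² and the length scale cancel, so P = ∫_{1/3}^{11/12} sin(2·π·u)^2 du ÷ ∫_{0}^{1} sin(2·π·u)^2 du.
Using ∫ sin(2·π·u)^2 du = u/2 - sin(4·π·u)/(8·π), the numerator is 7/24 and the denominator is 1/2.
This works out to P = 7/12.

P ≈ 0.583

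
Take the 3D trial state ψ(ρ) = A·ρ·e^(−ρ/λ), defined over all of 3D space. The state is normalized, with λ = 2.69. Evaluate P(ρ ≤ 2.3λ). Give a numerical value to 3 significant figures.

With dV = 4πρ²dρ, the probability is ∫|ψ|² dV over ρ ≤ 2.3λ.
Normalization gives A² = 1/(3·π·λ^5).
Let u = ρ/λ; then A², 4π and the length scale all cancel, so P = ∫_{0}^{2.3} u^4·e^(-2·u) du ÷ ∫_{0}^{∞} u^4·e^(-2·u) du.
Using ∫ u^4·e^(-2·u) du = -(u^4/2 + u^3 + 3·u^2/2 + 3·u/2 + 3/4)·e^(-2·u), the numerator is ≈ 0.36507 and the denominator is 3/4.
Taking the ratio yields P = 0.4868.

P ≈ 0.487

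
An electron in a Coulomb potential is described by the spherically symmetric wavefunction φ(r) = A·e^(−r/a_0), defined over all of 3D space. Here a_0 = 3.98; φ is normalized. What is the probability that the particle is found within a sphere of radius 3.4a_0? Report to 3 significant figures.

Integrate the radial probability density 4πr²|φ|² over r ≤ 3.4a_0.
A² is fixed by ∫₀^∞ 4πr²|φ|² dr = 1, i.e. A² = (π·a_0^3)^(−1).
Let u = r/a_0; then A², 4π and the length scale all cancel, so P = ∫_{0}^{3.4} u^2·e^(-2·u) du ÷ ∫_{0}^{∞} u^2·e^(-2·u) du.
Using ∫ u^2·e^(-2·u) du = -(2·u^2 + 2·u + 1)·e^(-2·u)/4, the numerator is 1/4 - 773·e^(-34/5)/100 and the denominator is 1/4.
Taking the ratio yields P = 0.9656.

P ≈ 0.966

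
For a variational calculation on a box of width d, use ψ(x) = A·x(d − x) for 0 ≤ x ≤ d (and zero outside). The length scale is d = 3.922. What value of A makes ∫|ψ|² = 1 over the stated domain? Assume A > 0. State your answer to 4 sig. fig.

Require ∫ |ψ|² dx = 1 over the whole domain.
∫|ψ|² dx = A²·(d^5/30).
So A² = (d^5/30)^(−1).
With d = 3.922: A² = 0.032328 and A = 0.17980.

A ≈ 0.1798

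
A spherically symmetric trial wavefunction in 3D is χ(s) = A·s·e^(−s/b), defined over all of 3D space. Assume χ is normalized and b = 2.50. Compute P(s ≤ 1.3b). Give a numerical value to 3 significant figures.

P = ∫ |χ|² 4πs² ds over s ≤ 1.3b.
Normalization gives A² = 1/(3·π·b^5).
Let u = s/b; then A², 4π and the length scale all cancel, so P = ∫_{0}^{1.3} u^4·e^(-2·u) du ÷ ∫_{0}^{∞} u^4·e^(-2·u) du.
Using ∫ u^4·e^(-2·u) du = -(u^4/2 + u^3 + 3·u^2/2 + 3·u/2 + 3/4)·e^(-2·u), the numerator is ≈ 0.091932 and the denominator is 3/4.
Taking the ratio yields P = 0.1226.

P ≈ 0.123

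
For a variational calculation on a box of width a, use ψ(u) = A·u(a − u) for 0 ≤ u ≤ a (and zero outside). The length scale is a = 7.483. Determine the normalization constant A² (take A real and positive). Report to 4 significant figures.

A^2 ≈ 0.001279

We need A² ∫|f|² du = 1, taking the integral from 0 to a.
Carrying out the integral gives A² · a^5/30.
So A² = (a^5/30)^(−1).
Plugging in a = 7.483 yields A = 0.035758.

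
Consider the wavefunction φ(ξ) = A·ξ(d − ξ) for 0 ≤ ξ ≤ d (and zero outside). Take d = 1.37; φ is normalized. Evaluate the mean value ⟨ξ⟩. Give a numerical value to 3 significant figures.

⟨ξ⟩ ≈ 0.685

⟨ξ⟩ = ∫ ξ |φ|² dξ over the full domain.
Expanding the polynomial and integrating term by term, since the A² factors cancel between numerator and denominator, ⟨ξ⟩ = d/2.
Putting d = 1.37 gives 0.6850.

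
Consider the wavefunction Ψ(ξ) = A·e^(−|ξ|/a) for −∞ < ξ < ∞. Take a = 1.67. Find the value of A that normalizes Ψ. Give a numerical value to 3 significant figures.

Require ∫ |Ψ|² dξ = 1 over the whole domain.
∫|Ψ|² dξ = A²·(a).
Substituting a = 1.67 gives A² = 0.5988, so A = 0.7738.

A ≈ 0.774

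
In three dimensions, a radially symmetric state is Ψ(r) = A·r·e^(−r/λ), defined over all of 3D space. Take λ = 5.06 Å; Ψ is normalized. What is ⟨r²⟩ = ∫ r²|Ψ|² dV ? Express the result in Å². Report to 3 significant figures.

The expectation value is the |Ψ|²-weighted average of r^2: ∫ r^2|Ψ|² 4πr² dr.
Using ∫₀^∞ rⁿ e^(−αr) dr = n!/αⁿ⁺¹, since the A² factors cancel between numerator and denominator, ⟨r²⟩ = 15·λ^2/2.
With λ = 5.06, ⟨r^2⟩ = 192.0.

⟨r^2⟩ ≈ 192 Å^2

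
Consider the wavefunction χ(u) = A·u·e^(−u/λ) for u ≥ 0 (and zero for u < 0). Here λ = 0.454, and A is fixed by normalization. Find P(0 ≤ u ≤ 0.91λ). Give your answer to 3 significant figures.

P ≈ 0.275

The probability is P = ∫ |χ|² du over [0, 0.91λ].
With A² fixed by ∫|χ|² = 1, i.e. A² = (λ^3/4)^(−1), substitute and integrate.
Let t = u/λ; then A² and the length scale cancel, so P = ∫_{0}^{0.91} t^2·e^(-2·t) dt ÷ ∫_{0}^{∞} t^2·e^(-2·t) dt.
Using ∫ t^2·e^(-2·t) dt = -(2·t^2 + 2·t + 1)·e^(-2·t)/4, the numerator is ≈ 0.068685 and the denominator is 1/4.
Taking the ratio, P = 0.2747.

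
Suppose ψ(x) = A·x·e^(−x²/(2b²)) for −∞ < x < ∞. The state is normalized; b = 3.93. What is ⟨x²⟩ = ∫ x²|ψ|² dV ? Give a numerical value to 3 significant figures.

The expectation value is the |ψ|²-weighted average of x^2: ∫ x^2|ψ|² dx.
Since the A² factors cancel between numerator and denominator, ⟨x²⟩ = 3·b^2/2.
With b = 3.93, ⟨x^2⟩ = 23.17.

⟨x^2⟩ ≈ 23.2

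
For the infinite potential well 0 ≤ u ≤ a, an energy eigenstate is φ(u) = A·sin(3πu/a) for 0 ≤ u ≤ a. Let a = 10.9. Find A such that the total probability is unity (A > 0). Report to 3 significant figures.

The normalization condition is ∫|φ|² du = 1 from 0 to a.
Carrying out the integral gives A² · a/2.
Setting this equal to 1 gives A² = 1/(a/2).
Plugging in a = 10.9 yields A = 0.4284.

A ≈ 0.428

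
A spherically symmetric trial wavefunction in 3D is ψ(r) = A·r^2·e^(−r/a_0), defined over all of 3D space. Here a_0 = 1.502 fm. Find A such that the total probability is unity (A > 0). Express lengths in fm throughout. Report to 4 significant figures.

Require ∫ |ψ|² 4πr² dr = 1 over the whole domain.
The angular integral contributes 4π, leaving ∫₀^∞ r²|ψ|² dr.
Using ∫₀^∞ rⁿ e^(−αr) dr = n!/αⁿ⁺¹, the integral (without the A² prefactor) comes out to 45·π·a_0^7/2.
With a_0 = 1.502: A² = 0.00082031 and A = 0.028641.

A ≈ 0.02864 fm^(-7/2)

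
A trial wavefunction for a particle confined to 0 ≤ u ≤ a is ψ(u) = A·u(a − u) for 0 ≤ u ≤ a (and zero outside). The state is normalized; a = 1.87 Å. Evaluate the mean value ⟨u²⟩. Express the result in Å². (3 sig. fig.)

⟨u^2⟩ ≈ 0.999 Å^2

⟨u²⟩ = ∫ u^2 |ψ|² du over the full domain.
Expanding the polynomial and integrating term by term, evaluating both integrals, ⟨u²⟩ = 2·a^2/7.
With a = 1.87, ⟨u^2⟩ = 0.9991.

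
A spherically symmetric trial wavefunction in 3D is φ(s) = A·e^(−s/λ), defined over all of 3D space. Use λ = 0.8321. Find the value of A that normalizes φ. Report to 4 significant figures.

A ≈ 0.7433

Normalization requires ∫|φ|² 4πs² ds = 1, integrated from 0 to ∞.
In 3D with spherical symmetry the volume element is 4πs² ds.
Recall ∫₀^∞ s^m e^(−s/β) ds = m!·β^(m+1), carrying out the integral gives A² · π·λ^3.
So A² = (π·λ^3)^(−1).
Plugging in λ = 0.8321 yields A = 0.74330.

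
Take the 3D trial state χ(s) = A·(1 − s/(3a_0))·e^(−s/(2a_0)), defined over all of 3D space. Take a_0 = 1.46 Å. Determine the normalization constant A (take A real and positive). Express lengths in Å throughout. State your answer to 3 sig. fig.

A ≈ 0.196 Å^(-3/2)

Require ∫ |χ|² 4πs² ds = 1 over the whole domain.
The angular integral contributes 4π, leaving ∫₀^∞ s²|χ|² ds.
Recall ∫₀^∞ s^m e^(−s/β) ds = m!·β^(m+1), the integral (without the A² prefactor) comes out to 8·π·a_0^3/3.
So A² = (8·π·a_0^3/3)^(−1).
Substituting a_0 = 1.46 gives A² = 0.03836, so A = 0.1958.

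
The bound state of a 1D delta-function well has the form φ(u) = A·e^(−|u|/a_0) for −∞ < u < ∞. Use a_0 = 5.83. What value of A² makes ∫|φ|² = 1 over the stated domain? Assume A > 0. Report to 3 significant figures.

The normalization condition is ∫|φ|² du = 1 from −∞ to ∞.
With ∫₀^∞ u^0 e^(−αu) du = 0!/α^1, with φ = A·e^(−|u|/a_0), the integral evaluates to A²·[a_0].
With a_0 = 5.83: A² = 0.1715 and A = 0.4142.

A^2 ≈ 0.172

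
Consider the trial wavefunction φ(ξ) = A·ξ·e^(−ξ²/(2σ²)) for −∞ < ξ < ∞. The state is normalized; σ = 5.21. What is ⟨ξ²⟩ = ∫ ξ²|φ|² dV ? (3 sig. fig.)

⟨ξ^2⟩ ≈ 40.7

By definition ⟨ξ²⟩ = ∫ ξ^2 |φ(ξ)|² dξ.
Since the A² factors cancel between numerator and denominator, ⟨ξ²⟩ = 3·σ^2/2.
Putting σ = 5.21 gives 40.72.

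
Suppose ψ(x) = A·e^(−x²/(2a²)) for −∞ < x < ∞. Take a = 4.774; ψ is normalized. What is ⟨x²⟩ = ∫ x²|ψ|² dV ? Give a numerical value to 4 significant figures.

The expectation value is the |ψ|²-weighted average of x^2: ∫ x^2|ψ|² dx.
Differentiating ∫e^(−αx²) dx = √(π/α) under α to get the higher moments, the ratio of the moment integral to the normalization integral gives ⟨x²⟩ = a^2/2.
With a = 4.774, ⟨x^2⟩ = 11.396.

⟨x^2⟩ ≈ 11.40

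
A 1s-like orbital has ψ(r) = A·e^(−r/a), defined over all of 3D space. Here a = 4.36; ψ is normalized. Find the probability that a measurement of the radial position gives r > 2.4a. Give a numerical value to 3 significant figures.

P ≈ 0.143

Integrate the radial probability density 4πr²|ψ|² over r > 2.4a.
A² is fixed by ∫₀^∞ 4πr²|ψ|² dr = 1, i.e. A² = (π·a^3)^(−1).
In terms of u = r/a (A², 4π and the length scale all cancel between numerator and denominator), P = [∫_{2.4}^{∞} u^2·e^(-2·u) du] / [∫_{0}^{∞} u^2·e^(-2·u) du].
An antiderivative of u^2·e^(-2·u) is -(2·u^2 + 2·u + 1)·e^(-2·u)/4; evaluating from 2.4 to ∞ gives 433·e^(-24/5)/100, while the full integral is 1/4.
This evaluates to P = 0.1425.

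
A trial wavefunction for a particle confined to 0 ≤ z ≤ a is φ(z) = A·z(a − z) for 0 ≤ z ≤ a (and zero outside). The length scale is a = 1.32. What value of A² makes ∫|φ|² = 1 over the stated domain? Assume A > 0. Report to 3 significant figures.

Normalization requires ∫|φ|² dz = 1, integrated from 0 to a.
Expanding the polynomial and integrating term by term, carrying out the integral gives A² · a^5/30.
With a = 1.32: A² = 7.486 and A = 2.736.

A^2 ≈ 7.49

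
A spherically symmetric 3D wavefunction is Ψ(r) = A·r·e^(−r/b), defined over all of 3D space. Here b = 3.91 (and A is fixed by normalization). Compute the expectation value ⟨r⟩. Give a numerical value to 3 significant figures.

The expectation value is the |Ψ|²-weighted average of r: ∫ r|Ψ|² 4πr² dr.
Using ∫₀^∞ rⁿ e^(−αr) dr = n!/αⁿ⁺¹, the ratio of the moment integral to the normalization integral gives ⟨r⟩ = 5·b/2.
Putting b = 3.91 gives 9.775.

⟨r⟩ ≈ 9.78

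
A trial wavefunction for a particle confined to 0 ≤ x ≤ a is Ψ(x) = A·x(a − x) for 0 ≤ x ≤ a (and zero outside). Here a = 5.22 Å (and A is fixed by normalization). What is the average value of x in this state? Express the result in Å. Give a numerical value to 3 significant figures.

The expectation value is the |Ψ|²-weighted average of x: ∫ x|Ψ|² dx.
Evaluating both integrals, ⟨x⟩ = a/2.
With a = 5.22, ⟨x⟩ = 2.610.

⟨x⟩ ≈ 2.61 Å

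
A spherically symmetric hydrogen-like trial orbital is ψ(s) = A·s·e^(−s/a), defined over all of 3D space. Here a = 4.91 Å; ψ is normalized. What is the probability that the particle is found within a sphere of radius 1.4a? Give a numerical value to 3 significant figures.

With dV = 4πs²ds, the probability is ∫|ψ|² dV over s ≤ 1.4a.
A² is fixed by ∫₀^∞ 4πs²|ψ|² ds = 1, i.e. A² = (3·π·a^5)^(−1).
In terms of u = s/a (A², 4π and the length scale all cancel between numerator and denominator), P = [∫_{0}^{1.4} u^4·e^(-2·u) du] / [∫_{0}^{∞} u^4·e^(-2·u) du].
An antiderivative of u^4·e^(-2·u) is -(u^4/2 + u^3 + 3·u^2/2 + 3·u/2 + 3/4)·e^(-2·u); evaluating from 0 to 1.4 gives ≈ 0.11424, while the full integral is 3/4.
The region integral divided by the full integral gives P = 0.1523.

P ≈ 0.152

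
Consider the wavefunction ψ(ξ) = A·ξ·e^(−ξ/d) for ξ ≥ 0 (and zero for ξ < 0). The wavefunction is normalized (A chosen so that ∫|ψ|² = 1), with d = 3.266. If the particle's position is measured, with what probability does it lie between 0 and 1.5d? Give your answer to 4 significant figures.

P ≈ 0.5768

|ψ|² is the probability density, so P = ∫_{0}^{1.5d} |ψ|² dξ.
With A² fixed by ∫|ψ|² = 1, i.e. A² = (d^3/4)^(−1), substitute and integrate.
Let u = ξ/d; then A² and the length scale cancel, so P = ∫_{0}^{1.5} u^2·e^(-2·u) du ÷ ∫_{0}^{∞} u^2·e^(-2·u) du.
With ∫ u^2·e^(-2·u) du = -(2·u^2 + 2·u + 1)·e^(-2·u)/4 + C, the region integral is 1/4 - 17·e^(-3)/8 and the full one is 1/4.
Taking the ratio, P = 0.57681.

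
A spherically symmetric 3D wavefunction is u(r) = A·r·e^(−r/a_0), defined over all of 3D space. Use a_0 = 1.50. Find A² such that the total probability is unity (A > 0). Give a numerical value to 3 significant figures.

The normalization condition is ∫|u|² 4πr² dr = 1 from 0 to ∞.
In 3D with spherical symmetry the volume element is 4πr² dr.
The integral (without the A² prefactor) comes out to 3·π·a_0^5.
Substituting a_0 = 1.50 gives A² = 0.01397, so A = 0.1182.

A^2 ≈ 0.0140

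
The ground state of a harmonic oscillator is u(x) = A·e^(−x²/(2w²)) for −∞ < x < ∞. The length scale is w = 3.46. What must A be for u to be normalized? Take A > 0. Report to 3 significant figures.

We need A² ∫|f|² dx = 1, taking the integral from −∞ to ∞.
With u = A·e^(−x²/(2w²)), the integral evaluates to A²·[√(π)·w].
Substituting w = 3.46 gives A² = 0.1631, so A = 0.4038.

A ≈ 0.404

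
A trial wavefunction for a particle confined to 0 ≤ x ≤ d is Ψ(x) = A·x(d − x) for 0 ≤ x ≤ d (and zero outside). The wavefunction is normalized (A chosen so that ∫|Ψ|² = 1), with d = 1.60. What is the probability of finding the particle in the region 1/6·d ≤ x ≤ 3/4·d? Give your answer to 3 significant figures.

|Ψ|² is the probability density, so P = ∫_{1/6·d}^{3/4·d} |Ψ|² dx.
Since A² = 1/(d^5/30), this is the region integral divided by the full normalization integral.
Let u = x/d; then A² and the length scale cancel, so P = ∫_{1/6}^{3/4} u^2·(1 - u)^2 du ÷ ∫_{0}^{1} u^2·(1 - u)^2 du.
Using ∫ u^2·(1 - u)^2 du = u^3·(6·u^2 - 15·u + 10)/30, the numerator is ≈ 0.028700 and the denominator is 1/30.
Taking the ratio, P = 0.8610.

P ≈ 0.861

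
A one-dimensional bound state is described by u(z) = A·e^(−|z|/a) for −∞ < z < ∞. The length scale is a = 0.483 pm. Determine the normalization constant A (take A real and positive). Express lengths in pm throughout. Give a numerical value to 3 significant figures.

Normalization requires ∫|u|² dz = 1, integrated from −∞ to ∞.
∫|u|² dz = A²·(a).
Setting this equal to 1 gives A² = 1/(a).
Substituting a = 0.483 gives A² = 2.070, so A = 1.439.

A ≈ 1.44 pm^(-1/2)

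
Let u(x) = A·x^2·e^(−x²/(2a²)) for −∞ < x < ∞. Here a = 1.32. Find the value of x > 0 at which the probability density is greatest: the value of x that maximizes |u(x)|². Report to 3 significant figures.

x ≈ 1.87

Set d/dx [|u(x)|²] = 0 and solve for x > 0.
Solving yields x = √(2)·a.
With a = 1.32, the value of x > 0 at which the probability density is greatest is 1.867.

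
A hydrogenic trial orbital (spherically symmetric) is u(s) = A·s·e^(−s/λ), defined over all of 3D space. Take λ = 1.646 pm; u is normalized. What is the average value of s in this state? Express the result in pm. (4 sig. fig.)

⟨s⟩ ≈ 4.115 pm

By definition ⟨s⟩ = ∫ s |u(s)|² 4πs² ds.
Evaluating both integrals, ⟨s⟩ = 5·λ/2.
Putting λ = 1.646 gives 4.1150.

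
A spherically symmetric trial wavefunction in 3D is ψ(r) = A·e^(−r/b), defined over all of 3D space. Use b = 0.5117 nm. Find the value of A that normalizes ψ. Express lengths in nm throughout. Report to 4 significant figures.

The normalization condition is ∫|ψ|² 4πr² dr = 1 from 0 to ∞.
With ∫₀^∞ r^2 e^(−αr) dr = 2!/α^3, carrying out the integral gives A² · π·b^3.
With b = 0.5117: A² = 2.3758 and A = 1.5414.

A ≈ 1.541 nm^(-3/2)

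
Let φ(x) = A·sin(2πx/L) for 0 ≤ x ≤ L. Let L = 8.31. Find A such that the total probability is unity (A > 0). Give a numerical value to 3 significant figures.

A ≈ 0.491

Normalization requires ∫|φ|² dx = 1, integrated from 0 to L.
With ∫₀^L sin²(nπx/L) dx = L/2, the integral (without the A² prefactor) comes out to L/2.
So A² = (L/2)^(−1).
With L = 8.31: A² = 0.2407 and A = 0.4906.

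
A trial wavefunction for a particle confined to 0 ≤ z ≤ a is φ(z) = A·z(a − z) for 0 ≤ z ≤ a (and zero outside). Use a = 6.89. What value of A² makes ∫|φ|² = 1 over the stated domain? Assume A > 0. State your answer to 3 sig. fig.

Normalization requires ∫|φ|² dz = 1, integrated from 0 to a.
∫|φ|² dz = A²·(a^5/30).
So A² = (a^5/30)^(−1).
Substituting a = 6.89 gives A² = 0.001932, so A = 0.04396.

A^2 ≈ 0.00193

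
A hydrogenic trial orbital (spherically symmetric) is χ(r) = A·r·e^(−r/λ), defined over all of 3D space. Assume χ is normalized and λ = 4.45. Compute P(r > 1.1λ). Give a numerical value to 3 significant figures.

With dV = 4πr²dr, the probability is ∫|χ|² dV over r > 1.1λ.
Normalization gives A² = 1/(3·π·λ^5).
In terms of u = r/λ (A², 4π and the length scale all cancel between numerator and denominator), P = [∫_{1.1}^{∞} u^4·e^(-2·u) du] / [∫_{0}^{∞} u^4·e^(-2·u) du].
With ∫ u^4·e^(-2·u) du = -(u^4/2 + u^3 + 3·u^2/2 + 3·u/2 + 3/4)·e^(-2·u) + C, the region integral is ≈ 0.69563 and the full one is 3/4.
The region integral divided by the full integral gives P = 0.9275.

P ≈ 0.928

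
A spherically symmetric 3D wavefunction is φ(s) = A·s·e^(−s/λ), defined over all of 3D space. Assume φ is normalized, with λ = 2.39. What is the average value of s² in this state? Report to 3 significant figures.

By definition ⟨s²⟩ = ∫ s^2 |φ(s)|² 4πs² ds.
Evaluating both integrals, ⟨s²⟩ = 15·λ^2/2.
Putting λ = 2.39 gives 42.84.

⟨s^2⟩ ≈ 42.8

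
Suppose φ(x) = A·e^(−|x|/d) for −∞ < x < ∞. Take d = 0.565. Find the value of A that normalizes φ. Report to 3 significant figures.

A ≈ 1.33

We need A² ∫|f|² dx = 1, taking the integral from −∞ to ∞.
With ∫₀^∞ x^0 e^(−αx) dx = 0!/α^1, the integral (without the A² prefactor) comes out to d.
Substituting d = 0.565 gives A² = 1.770, so A = 1.330.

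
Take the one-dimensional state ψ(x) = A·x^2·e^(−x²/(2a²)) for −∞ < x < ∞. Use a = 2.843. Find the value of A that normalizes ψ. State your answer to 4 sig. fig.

A ≈ 0.06364

The normalization condition is ∫|ψ|² dx = 1 from −∞ to ∞.
With ∫_{−∞}^{∞} x^(2m) e^(−αx²) dx = (2m−1)!!·√π / (2^m α^(m+1/2)), ∫|ψ|² dx = A²·(3·√(π)·a^5/4).
Setting this equal to 1 gives A² = 1/(3·√(π)·a^5/4).
Substituting a = 2.843 gives A² = 0.0040502, so A = 0.063641.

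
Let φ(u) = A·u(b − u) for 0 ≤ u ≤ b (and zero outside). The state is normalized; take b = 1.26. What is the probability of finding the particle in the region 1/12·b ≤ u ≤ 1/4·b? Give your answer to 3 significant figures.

P ≈ 0.0984

|φ|² is the probability density, so P = ∫_{1/12·b}^{1/4·b} |φ|² du.
The normalization integral ∫|φ|²du over the whole domain equals b^5/30·A², and A² cancels in the ratio.
In terms of t = u/b (A² and the length scale cancel between numerator and denominator), P = [∫_{1/12}^{1/4} t^2·(1 - t)^2 dt] / [∫_{0}^{1} t^2·(1 - t)^2 dt].
Using ∫ t^2·(1 - t)^2 dt = t^3·(6·t^2 - 15·t + 10)/30, the numerator is ≈ 0.0032809 and the denominator is 1/30.
This works out to P = 0.09843.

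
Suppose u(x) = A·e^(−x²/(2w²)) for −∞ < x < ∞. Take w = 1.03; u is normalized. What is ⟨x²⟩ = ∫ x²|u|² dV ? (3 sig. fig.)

⟨x^2⟩ ≈ 0.530

⟨x²⟩ = ∫ x^2 |u|² dx over the full domain.
With ∫_{−∞}^{∞} x^(2m) e^(−αx²) dx = (2m−1)!!·√π / (2^m α^(m+1/2)), the ratio of the moment integral to the normalization integral gives ⟨x²⟩ = w^2/2.
With w = 1.03, ⟨x^2⟩ = 0.5305.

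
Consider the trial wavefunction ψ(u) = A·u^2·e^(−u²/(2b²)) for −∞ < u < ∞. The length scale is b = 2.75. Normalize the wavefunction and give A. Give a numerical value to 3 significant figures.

Require ∫ |ψ|² du = 1 over the whole domain.
With ψ = A·u^2·e^(−u²/(2b²)), the integral evaluates to A²·[3·√(π)·b^5/4].
Hence A² = 1/[3·√(π)·b^5/4].
With b = 2.75: A² = 0.004783 and A = 0.06916.

A ≈ 0.0692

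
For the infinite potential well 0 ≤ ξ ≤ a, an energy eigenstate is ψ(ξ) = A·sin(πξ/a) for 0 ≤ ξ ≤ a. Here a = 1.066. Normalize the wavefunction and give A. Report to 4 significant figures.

A ≈ 1.370

Normalization requires ∫|ψ|² dξ = 1, integrated from 0 to a.
With ∫₀^a sin²(nπξ/a) dξ = a/2, ∫|ψ|² dξ = A²·(a/2).
So A² = (a/2)^(−1).
Plugging in a = 1.066 yields A = 1.3697.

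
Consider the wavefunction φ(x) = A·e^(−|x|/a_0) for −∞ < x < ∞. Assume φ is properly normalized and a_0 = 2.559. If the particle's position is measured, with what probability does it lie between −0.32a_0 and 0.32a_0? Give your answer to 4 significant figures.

|φ|² is the probability density, so P = ∫_{−0.32a_0}^{0.32a_0} |φ|² dx.
The normalization integral ∫|φ|²dx over the whole domain equals a_0·A², and A² cancels in the ratio.
Both integrals are even about x = 0, so only the x ≥ 0 halves are needed (the factors of 2 cancel). Substituting u = x/a_0, A² and the length scale cancel in the ratio: P = ∫_{0}^{0.32} e^(-2·u) du / ∫_{0}^{∞} e^(-2·u) du.
Using ∫ e^(-2·u) du = -e^(-2·u)/2, the numerator is 1/2 - e^(-16/25)/2 and the denominator is 1/2.
This works out to P = 0.47271.

P ≈ 0.4727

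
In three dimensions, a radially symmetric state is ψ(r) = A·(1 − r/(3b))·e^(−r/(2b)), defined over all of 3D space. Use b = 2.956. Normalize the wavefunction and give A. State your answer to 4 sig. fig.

Normalization requires ∫|ψ|² 4πr² dr = 1, integrated from 0 to ∞.
The integral (without the A² prefactor) comes out to 8·π·b^3/3.
So A² = (8·π·b^3/3)^(−1).
Substituting b = 2.956 gives A² = 0.0046213, so A = 0.067980.

A ≈ 0.06798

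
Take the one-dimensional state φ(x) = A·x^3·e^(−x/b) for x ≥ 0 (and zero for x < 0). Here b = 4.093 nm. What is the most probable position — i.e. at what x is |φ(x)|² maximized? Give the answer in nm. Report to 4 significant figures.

x ≈ 12.28 nm

The maximum of |φ(x)|² occurs where its derivative vanishes.
Solving yields x = 3·b.
With b = 4.093, the most probable position is 12.279 nm.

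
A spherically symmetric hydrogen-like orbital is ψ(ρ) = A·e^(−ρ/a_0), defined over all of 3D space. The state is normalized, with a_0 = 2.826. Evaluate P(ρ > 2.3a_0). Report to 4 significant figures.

Integrate the radial probability density 4πρ²|ψ|² over ρ > 2.3a_0.
The full normalization integral is A²·[π·a_0^3] = 1, fixing A².
Substituting u = ρ/a_0, A², 4π and the length scale all cancel in the ratio: P = ∫_{2.3}^{∞} u^2·e^(-2·u) du / ∫_{0}^{∞} u^2·e^(-2·u) du.
Using ∫ u^2·e^(-2·u) du = -(2·u^2 + 2·u + 1)·e^(-2·u)/4, the numerator is 809·e^(-23/5)/200 and the denominator is 1/4.
This evaluates to P = 0.16264.

P ≈ 0.1626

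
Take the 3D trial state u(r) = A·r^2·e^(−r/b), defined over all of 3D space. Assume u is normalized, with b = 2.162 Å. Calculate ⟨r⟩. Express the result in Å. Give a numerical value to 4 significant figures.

The expectation value is the |u|²-weighted average of r: ∫ r|u|² 4πr² dr.
With ∫₀^∞ r^7 e^(−αr) dr = 7!/α^8, the ratio of the moment integral to the normalization integral gives ⟨r⟩ = 7·b/2.
Putting b = 2.162 gives 7.5670.

⟨r⟩ ≈ 7.567 Å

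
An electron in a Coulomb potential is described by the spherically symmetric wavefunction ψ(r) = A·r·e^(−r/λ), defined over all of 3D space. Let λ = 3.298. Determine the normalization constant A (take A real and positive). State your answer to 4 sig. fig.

A ≈ 0.01649

Normalization requires ∫|ψ|² 4πr² dr = 1, integrated from 0 to ∞.
In 3D with spherical symmetry the volume element is 4πr² dr.
The integral (without the A² prefactor) comes out to 3·π·λ^5.
Setting this equal to 1 gives A² = 1/(3·π·λ^5).
Substituting λ = 3.298 gives A² = 0.00027194, so A = 0.016491.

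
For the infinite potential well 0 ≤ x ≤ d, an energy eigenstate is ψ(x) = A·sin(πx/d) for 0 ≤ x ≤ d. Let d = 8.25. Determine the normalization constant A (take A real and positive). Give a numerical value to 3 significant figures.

We need A² ∫|f|² dx = 1, taking the integral from 0 to d.
With ∫₀^d sin²(nπx/d) dx = d/2, the integral (without the A² prefactor) comes out to d/2.
So A² = (d/2)^(−1).
Plugging in d = 8.25 yields A = 0.4924.

A ≈ 0.492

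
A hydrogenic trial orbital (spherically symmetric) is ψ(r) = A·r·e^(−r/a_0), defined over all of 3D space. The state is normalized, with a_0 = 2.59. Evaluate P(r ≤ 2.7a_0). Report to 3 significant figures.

P ≈ 0.627

P = ∫ |ψ|² 4πr² dr over r ≤ 2.7a_0.
The full normalization integral is A²·[3·π·a_0^5] = 1, fixing A².
In terms of u = r/a_0 (A², 4π and the length scale all cancel between numerator and denominator), P = [∫_{0}^{2.7} u^4·e^(-2·u) du] / [∫_{0}^{∞} u^4·e^(-2·u) du].
Using ∫ u^4·e^(-2·u) du = -(u^4/2 + u^3 + 3·u^2/2 + 3·u/2 + 3/4)·e^(-2·u), the numerator is ≈ 0.47002 and the denominator is 3/4.
This evaluates to P = 0.6267.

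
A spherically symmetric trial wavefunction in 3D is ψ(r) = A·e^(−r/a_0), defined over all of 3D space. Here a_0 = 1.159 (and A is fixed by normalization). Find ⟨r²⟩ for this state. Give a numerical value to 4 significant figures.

⟨r^2⟩ ≈ 4.030

⟨r²⟩ = ∫ r^2 |ψ|² 4πr² dr over the full domain.
Evaluating both integrals, ⟨r²⟩ = 3·a_0^2.
With a_0 = 1.159, ⟨r^2⟩ = 4.0298.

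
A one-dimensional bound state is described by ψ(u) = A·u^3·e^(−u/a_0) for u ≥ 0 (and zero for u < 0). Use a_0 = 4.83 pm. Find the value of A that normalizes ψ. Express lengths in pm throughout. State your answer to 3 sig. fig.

Require ∫ |ψ|² du = 1 over the whole domain.
With ∫₀^∞ u^6 e^(−αu) du = 6!/α^7, the integral (without the A² prefactor) comes out to 45·a_0^7/8.
Setting this equal to 1 gives A² = 1/(45·a_0^7/8).
Plugging in a_0 = 4.83 yields A = 0.001703.

A ≈ 0.00170 pm^(-7/2)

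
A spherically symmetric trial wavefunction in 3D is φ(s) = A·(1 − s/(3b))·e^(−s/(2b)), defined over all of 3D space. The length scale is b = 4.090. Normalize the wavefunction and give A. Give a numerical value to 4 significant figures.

We need A² ∫|f|² 4πs² ds = 1, taking the integral from 0 to ∞.
In 3D with spherical symmetry the volume element is 4πs² ds.
With ∫₀^∞ s^4 e^(−αs) ds = 4!/α^5, ∫|φ|² 4πs² ds = A²·(8·π·b^3/3).
Hence A² = 1/[8·π·b^3/3].
Substituting b = 4.090 gives A² = 0.0017447, so A = 0.041769.

A ≈ 0.04177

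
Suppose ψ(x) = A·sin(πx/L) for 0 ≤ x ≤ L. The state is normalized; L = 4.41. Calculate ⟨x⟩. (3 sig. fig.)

By definition ⟨x⟩ = ∫ x |ψ(x)|² dx.
Since the A² factors cancel between numerator and denominator, ⟨x⟩ = L/2.
With L = 4.41, ⟨x⟩ = 2.205.

⟨x⟩ ≈ 2.21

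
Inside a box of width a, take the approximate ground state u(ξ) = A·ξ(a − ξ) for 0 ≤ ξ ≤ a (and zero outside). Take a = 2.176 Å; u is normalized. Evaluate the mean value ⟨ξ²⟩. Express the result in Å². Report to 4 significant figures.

The expectation value is the |u|²-weighted average of ξ^2: ∫ ξ^2|u|² dξ.
Since the A² factors cancel between numerator and denominator, ⟨ξ²⟩ = 2·a^2/7.
Putting a = 2.176 gives 1.3529.

⟨ξ^2⟩ ≈ 1.353 Å^2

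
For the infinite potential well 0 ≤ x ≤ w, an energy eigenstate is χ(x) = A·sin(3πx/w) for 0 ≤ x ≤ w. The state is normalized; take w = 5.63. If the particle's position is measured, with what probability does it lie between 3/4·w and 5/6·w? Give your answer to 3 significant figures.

P = ∫_{3/4·w}^{5/6·w} |χ(x)|² dx.
The normalization integral ∫|χ|²dx over the whole domain equals w/2·A², and A² cancels in the ratio.
Let u = x/w; then A² and the length scale cancel, so P = ∫_{3/4}^{5/6} sin(3·π·u)^2 du ÷ ∫_{0}^{1} sin(3·π·u)^2 du.
With ∫ sin(3·π·u)^2 du = u/2 - sin(6·π·u)/(12·π) + C, the region integral is 1/(12·π) + 1/24 and the full one is 1/2.
The result is P = (2 + π)/(12·π).

P ≈ 0.136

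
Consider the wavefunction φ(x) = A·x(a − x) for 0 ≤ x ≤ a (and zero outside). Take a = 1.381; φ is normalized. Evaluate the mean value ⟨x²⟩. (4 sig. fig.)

The expectation value is the |φ|²-weighted average of x^2: ∫ x^2|φ|² dx.
Evaluating both integrals, ⟨x²⟩ = 2·a^2/7.
Putting a = 1.381 gives 0.54490.

⟨x^2⟩ ≈ 0.5449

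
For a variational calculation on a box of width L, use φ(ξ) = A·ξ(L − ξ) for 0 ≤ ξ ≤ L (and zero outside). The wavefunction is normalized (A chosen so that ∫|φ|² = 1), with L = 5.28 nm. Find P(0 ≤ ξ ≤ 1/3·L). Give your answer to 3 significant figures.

P = ∫_{0}^{1/3·L} |φ(ξ)|² dξ.
With A² fixed by ∫|φ|² = 1, i.e. A² = (L^5/30)^(−1), substitute and integrate.
Let u = ξ/L; then A² and the length scale cancel, so P = ∫_{0}^{1/3} u^2·(1 - u)^2 du ÷ ∫_{0}^{1} u^2·(1 - u)^2 du.
An antiderivative of u^2·(1 - u)^2 is u^3·(6·u^2 - 15·u + 10)/30; evaluating from 0 to 1/3 gives 17/2430, while the full integral is 1/30.
Evaluating gives P = 17/81.

P ≈ 0.210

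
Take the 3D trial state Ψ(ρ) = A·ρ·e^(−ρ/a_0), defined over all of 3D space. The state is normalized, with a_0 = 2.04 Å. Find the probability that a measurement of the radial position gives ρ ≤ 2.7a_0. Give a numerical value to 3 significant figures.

P ≈ 0.627

Integrate the radial probability density 4πρ²|Ψ|² over ρ ≤ 2.7a_0.
Normalization gives A² = 1/(3·π·a_0^5).
In terms of u = ρ/a_0 (A², 4π and the length scale all cancel between numerator and denominator), P = [∫_{0}^{2.7} u^4·e^(-2·u) du] / [∫_{0}^{∞} u^4·e^(-2·u) du].
With ∫ u^4·e^(-2·u) du = -(u^4/2 + u^3 + 3·u^2/2 + 3·u/2 + 3/4)·e^(-2·u) + C, the region integral is ≈ 0.47002 and the full one is 3/4.
This evaluates to P = 0.6267.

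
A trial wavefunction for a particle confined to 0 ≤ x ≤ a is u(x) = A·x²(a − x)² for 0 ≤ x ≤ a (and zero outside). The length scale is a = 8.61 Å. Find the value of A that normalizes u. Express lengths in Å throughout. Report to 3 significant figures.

A ≈ 0.00156 Å^(-9/2)

Require ∫ |u|² dx = 1 over the whole domain.
Expanding the polynomial and integrating term by term, carrying out the integral gives A² · a^9/630.
Setting this equal to 1 gives A² = 1/(a^9/630).
With a = 8.61: A² = 0.000002423 and A = 0.001557.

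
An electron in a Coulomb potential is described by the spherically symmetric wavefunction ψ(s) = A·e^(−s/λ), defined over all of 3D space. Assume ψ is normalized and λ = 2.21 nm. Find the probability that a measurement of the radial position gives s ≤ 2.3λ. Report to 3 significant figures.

P ≈ 0.837

Integrate the radial probability density 4πs²|ψ|² over s ≤ 2.3λ.
A² is fixed by ∫₀^∞ 4πs²|ψ|² ds = 1, i.e. A² = (π·λ^3)^(−1).
Let u = s/λ; then A², 4π and the length scale all cancel, so P = ∫_{0}^{2.3} u^2·e^(-2·u) du ÷ ∫_{0}^{∞} u^2·e^(-2·u) du.
With ∫ u^2·e^(-2·u) du = -(2·u^2 + 2·u + 1)·e^(-2·u)/4 + C, the region integral is 1/4 - 809·e^(-23/5)/200 and the full one is 1/4.
The region integral divided by the full integral gives P = 0.8374.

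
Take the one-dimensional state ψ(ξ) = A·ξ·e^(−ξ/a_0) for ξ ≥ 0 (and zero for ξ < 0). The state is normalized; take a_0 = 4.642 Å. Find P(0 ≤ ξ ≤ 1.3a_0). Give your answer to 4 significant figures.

P ≈ 0.4816

P = ∫_{0}^{1.3a_0} |ψ(ξ)|² dξ.
Since A² = 1/(a_0^3/4), this is the region integral divided by the full normalization integral.
In terms of u = ξ/a_0 (A² and the length scale cancel between numerator and denominator), P = [∫_{0}^{1.3} u^2·e^(-2·u) du] / [∫_{0}^{∞} u^2·e^(-2·u) du].
An antiderivative of u^2·e^(-2·u) is -(2·u^2 + 2·u + 1)·e^(-2·u)/4; evaluating from 0 to 1.3 gives 1/4 - 349·e^(-13/5)/200, while the full integral is 1/4.
Evaluating gives P = 0.48157.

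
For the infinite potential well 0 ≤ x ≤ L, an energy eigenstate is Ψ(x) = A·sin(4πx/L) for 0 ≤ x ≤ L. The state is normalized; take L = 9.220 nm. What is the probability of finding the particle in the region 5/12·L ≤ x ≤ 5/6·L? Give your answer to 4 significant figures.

P ≈ 0.3478

P = ∫_{5/12·L}^{5/6·L} |Ψ(x)|² dx.
The normalization integral ∫|Ψ|²dx over the whole domain equals L/2·A², and A² cancels in the ratio.
Let u = x/L; then A² and the length scale cancel, so P = ∫_{5/12}^{5/6} sin(4·π·u)^2 du ÷ ∫_{0}^{1} sin(4·π·u)^2 du.
Using ∫ sin(4·π·u)^2 du = u/2 - sin(4·π·u)·cos(4·π·u)/(8·π), the numerator is -√(3)/(16·π) + 5/24 and the denominator is 1/2.
Taking the ratio, P = -√(3)/(8·π) + 5/12.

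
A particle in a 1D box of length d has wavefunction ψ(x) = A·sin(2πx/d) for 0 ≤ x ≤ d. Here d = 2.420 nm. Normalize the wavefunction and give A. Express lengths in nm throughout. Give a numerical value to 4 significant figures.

A ≈ 0.9091 nm^(-1/2)

The normalization condition is ∫|ψ|² dx = 1 from 0 to d.
∫|ψ|² dx = A²·(d/2).
So A² = (d/2)^(−1).
With d = 2.420: A² = 0.82645 and A = 0.90909.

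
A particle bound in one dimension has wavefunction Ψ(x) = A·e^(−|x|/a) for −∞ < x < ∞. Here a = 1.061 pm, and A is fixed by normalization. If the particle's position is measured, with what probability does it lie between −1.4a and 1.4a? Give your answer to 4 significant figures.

P ≈ 0.9392

P = ∫_{−1.4a}^{1.4a} |Ψ(x)|² dx.
Since A² = 1/(a), this is the region integral divided by the full normalization integral.
Both integrals are even about x = 0, so only the x ≥ 0 halves are needed (the factors of 2 cancel). Substituting u = x/a, A² and the length scale cancel in the ratio: P = ∫_{0}^{1.4} e^(-2·u) du / ∫_{0}^{∞} e^(-2·u) du.
An antiderivative of e^(-2·u) is -e^(-2·u)/2; evaluating from 0 to 1.4 gives 1/2 - e^(-14/5)/2, while the full integral is 1/2.
Evaluating gives P = 0.93919.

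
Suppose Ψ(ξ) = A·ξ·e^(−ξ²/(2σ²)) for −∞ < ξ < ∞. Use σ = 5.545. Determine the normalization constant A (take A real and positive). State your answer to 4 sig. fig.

The normalization condition is ∫|Ψ|² dξ = 1 from −∞ to ∞.
With Ψ = A·ξ·e^(−ξ²/(2σ²)), the integral evaluates to A²·[√(π)·σ^3/2].
Setting this equal to 1 gives A² = 1/(√(π)·σ^3/2).
Substituting σ = 5.545 gives A² = 0.0066184, so A = 0.081353.

A ≈ 0.08135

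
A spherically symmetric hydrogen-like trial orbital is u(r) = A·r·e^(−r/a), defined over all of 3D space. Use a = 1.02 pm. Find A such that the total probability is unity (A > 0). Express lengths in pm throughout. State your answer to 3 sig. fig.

A ≈ 0.310 pm^(-5/2)

Require ∫ |u|² 4πr² dr = 1 over the whole domain.
With ∫₀^∞ r^4 e^(−αr) dr = 4!/α^5, carrying out the integral gives A² · 3·π·a^5.
Plugging in a = 1.02 yields A = 0.3100.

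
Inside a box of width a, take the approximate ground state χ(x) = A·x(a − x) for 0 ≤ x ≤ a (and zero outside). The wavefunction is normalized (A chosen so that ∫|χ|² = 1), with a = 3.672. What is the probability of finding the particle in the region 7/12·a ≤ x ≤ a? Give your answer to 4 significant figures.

The probability is P = ∫ |χ|² dx over [7/12·a, a].
Since A² = 1/(a^5/30), this is the region integral divided by the full normalization integral.
Let u = x/a; then A² and the length scale cancel, so P = ∫_{7/12}^{1} u^2·(1 - u)^2 du ÷ ∫_{0}^{1} u^2·(1 - u)^2 du.
Using ∫ u^2·(1 - u)^2 du = u^3·(6·u^2 - 15·u + 10)/30, the numerator is ≈ 0.0115540 and the denominator is 1/30.
Taking the ratio, P = 0.34662.

P ≈ 0.3466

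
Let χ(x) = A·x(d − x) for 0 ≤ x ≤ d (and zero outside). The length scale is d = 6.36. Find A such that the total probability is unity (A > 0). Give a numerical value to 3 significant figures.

A ≈ 0.0537

Require ∫ |χ|² dx = 1 over the whole domain.
Expanding the polynomial and integrating term by term, ∫|χ|² dx = A²·(d^5/30).
Hence A² = 1/[d^5/30].
With d = 6.36: A² = 0.002883 and A = 0.05369.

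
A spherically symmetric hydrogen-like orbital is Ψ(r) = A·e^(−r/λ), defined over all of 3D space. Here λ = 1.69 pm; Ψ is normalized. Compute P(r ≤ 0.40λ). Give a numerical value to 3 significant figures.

P ≈ 0.0474

With dV = 4πr²dr, the probability is ∫|Ψ|² dV over r ≤ 0.40λ.
A² is fixed by ∫₀^∞ 4πr²|Ψ|² dr = 1, i.e. A² = (π·λ^3)^(−1).
Substituting u = r/λ, A², 4π and the length scale all cancel in the ratio: P = ∫_{0}^{0.40} u^2·e^(-2·u) du / ∫_{0}^{∞} u^2·e^(-2·u) du.
With ∫ u^2·e^(-2·u) du = -(2·u^2 + 2·u + 1)·e^(-2·u)/4 + C, the region integral is 1/4 - 53·e^(-4/5)/100 and the full one is 1/4.
The region integral divided by the full integral gives P = 0.04742.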